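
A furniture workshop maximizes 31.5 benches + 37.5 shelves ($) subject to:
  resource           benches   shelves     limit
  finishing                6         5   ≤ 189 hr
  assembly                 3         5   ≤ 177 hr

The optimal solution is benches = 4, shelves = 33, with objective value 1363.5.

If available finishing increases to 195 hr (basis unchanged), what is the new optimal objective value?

Check each constraint at x*: finishing 189/189 (tight); assembly 177/177 (tight).
From A_Bᵀ y = c: 6·y_finishing + 3·y_assembly = 31.5; 5·y_finishing + 5·y_assembly = 37.5.
This yields shadow prices y_finishing = 3, y_assembly = 4.5.
Δz = y_finishing·Δb = 3 × (6) = 18, so new z* = 1363.5 + 18 = 1381.5.

1381.5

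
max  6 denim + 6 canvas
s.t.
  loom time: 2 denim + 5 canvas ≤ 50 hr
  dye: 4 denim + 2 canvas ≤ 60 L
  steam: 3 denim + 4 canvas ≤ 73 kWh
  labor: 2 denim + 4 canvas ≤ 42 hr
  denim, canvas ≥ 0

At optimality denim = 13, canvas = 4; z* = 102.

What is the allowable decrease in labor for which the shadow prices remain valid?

12

Binding constraints: dye, labor. The basis is B = [[4,2],[2,4]] with det 12.
Per unit decrease in labor, x* moves by d = (0.1667, -0.3333).
The basis stays optimal until canvas reaches 0; allowable decrease = 12 hr.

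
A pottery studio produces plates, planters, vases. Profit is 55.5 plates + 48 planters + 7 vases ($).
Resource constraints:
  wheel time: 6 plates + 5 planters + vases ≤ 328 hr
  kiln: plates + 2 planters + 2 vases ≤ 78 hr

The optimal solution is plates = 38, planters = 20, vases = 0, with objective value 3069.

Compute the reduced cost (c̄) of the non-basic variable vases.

At the optimum: wheel time uses 328 of 328 (binding); kiln uses 78 of 78 (binding).
From A_Bᵀ y = c: 6·y_wheel time + 1·y_kiln = 55.5; 5·y_wheel time + 2·y_kiln = 48.
→ y_wheel time = 9 and y_kiln = 1.5.
Reduced cost of vases: c₃ − yᵀa₃ = 7 − (9·1 + 1.5·2) = 7 − 12 = -5.

-5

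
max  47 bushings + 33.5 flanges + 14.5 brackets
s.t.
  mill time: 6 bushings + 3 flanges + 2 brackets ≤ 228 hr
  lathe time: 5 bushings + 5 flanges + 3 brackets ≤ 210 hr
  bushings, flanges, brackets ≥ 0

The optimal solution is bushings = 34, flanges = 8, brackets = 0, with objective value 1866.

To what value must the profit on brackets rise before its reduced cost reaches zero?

Check each constraint at x*: mill time 228/228 (tight); lathe time 210/210 (tight).
Dual feasibility on the basic columns requires 6·y_mill time + 5·y_lathe time = 47, 3·y_mill time + 5·y_lathe time = 33.5.
This yields shadow prices y_mill time = 4.5, y_lathe time = 4.
brackets enters the basis when its profit ≥ yᵀa₃ = 4.5·2 + 4·3 = 21.

21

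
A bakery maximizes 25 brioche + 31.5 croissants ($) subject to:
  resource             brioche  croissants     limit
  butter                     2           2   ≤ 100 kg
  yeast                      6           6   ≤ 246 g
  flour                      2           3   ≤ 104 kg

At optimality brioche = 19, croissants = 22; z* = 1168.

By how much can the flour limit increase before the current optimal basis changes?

19

Binding constraints: yeast, flour. The basis is B = [[6,6],[2,3]] with det 6.
Per unit increase in flour, x* moves by d = (-1, 1).
The basis stays optimal until brioche reaches 0; allowable increase = 19 kg.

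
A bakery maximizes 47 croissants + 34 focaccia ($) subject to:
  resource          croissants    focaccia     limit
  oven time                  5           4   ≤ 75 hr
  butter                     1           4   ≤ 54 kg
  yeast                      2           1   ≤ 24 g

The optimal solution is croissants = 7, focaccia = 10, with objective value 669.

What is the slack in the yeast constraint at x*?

yeast used = 2·7 + 1·10 = 24; slack = 24 − 24 = 0.

0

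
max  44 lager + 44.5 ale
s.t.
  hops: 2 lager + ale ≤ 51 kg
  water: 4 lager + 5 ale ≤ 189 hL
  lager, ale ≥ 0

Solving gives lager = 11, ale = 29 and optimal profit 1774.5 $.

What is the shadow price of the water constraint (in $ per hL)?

7.5

Check each constraint at x*: hops 51/51 (tight); water 189/189 (tight).
The binding rows give the dual system: 2·y_hops + 4·y_water = 44 and 1·y_hops + 5·y_water = 44.5.
→ y_hops = 7 and y_water = 7.5.
Shadow price of water = 7.5.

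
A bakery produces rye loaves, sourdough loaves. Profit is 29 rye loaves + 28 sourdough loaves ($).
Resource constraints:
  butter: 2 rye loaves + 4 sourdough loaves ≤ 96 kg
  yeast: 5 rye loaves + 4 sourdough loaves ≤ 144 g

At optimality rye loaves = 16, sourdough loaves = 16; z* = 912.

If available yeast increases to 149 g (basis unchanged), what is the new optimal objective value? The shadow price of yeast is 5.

937

Δb = 5, so new z* = 912 + (5)·(5) = 912 + 25 = 937.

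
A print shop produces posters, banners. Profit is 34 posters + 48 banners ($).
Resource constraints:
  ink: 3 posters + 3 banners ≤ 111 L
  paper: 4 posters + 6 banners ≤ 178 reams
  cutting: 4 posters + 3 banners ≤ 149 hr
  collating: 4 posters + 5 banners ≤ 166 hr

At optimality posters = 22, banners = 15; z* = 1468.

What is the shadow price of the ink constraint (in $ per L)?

Binding: ink and paper. Non-binding: cutting (16 unused), collating (3 unused).
Slack constraints have shadow price 0 (complementary slackness).
Dual feasibility on the basic columns requires 3·y_ink + 4·y_paper = 34, 3·y_ink + 6·y_paper = 48.
This yields shadow prices y_ink = 2, y_paper = 7.
Shadow price of ink = 2.

2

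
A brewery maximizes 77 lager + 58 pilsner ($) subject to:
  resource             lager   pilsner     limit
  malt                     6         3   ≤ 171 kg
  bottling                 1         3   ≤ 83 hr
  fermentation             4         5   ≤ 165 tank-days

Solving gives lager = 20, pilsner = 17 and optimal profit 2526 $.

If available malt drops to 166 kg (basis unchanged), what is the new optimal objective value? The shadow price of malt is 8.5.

Δb = -5, so new z* = 2526 + (8.5)·(-5) = 2526 − 42.5 = 2483.5.

2483.5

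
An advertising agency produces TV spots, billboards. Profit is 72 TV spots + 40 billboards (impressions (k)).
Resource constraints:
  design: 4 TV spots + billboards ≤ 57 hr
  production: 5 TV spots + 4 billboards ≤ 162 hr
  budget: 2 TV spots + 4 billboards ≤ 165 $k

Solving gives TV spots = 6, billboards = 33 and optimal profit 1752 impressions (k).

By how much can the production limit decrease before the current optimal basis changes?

90.75

Binding constraints: design, production. The basis is B = [[4,1],[5,4]] with det 11.
Per unit decrease in production, x* moves by d = (0.0909, -0.3636).
The basis stays optimal until billboards reaches 0; allowable decrease = 90.75 hr.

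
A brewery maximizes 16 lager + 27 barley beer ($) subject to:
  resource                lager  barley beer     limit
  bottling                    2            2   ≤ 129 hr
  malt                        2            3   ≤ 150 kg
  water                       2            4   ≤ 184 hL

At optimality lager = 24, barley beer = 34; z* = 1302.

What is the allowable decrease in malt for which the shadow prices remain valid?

12

Binding constraints: malt, water. The basis is B = [[2,3],[2,4]] with det 2.
Per unit decrease in malt, x* moves by d = (-2, 1).
The basis stays optimal until lager reaches 0; allowable decrease = 12 kg.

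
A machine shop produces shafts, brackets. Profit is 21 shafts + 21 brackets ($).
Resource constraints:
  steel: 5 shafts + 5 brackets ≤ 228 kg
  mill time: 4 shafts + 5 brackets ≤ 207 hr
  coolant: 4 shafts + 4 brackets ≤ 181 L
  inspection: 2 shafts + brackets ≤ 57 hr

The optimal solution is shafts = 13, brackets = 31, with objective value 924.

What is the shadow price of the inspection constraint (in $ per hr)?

Binding: mill time and inspection. Non-binding: steel (8 unused), coolant (5 unused).
Since steel, coolant are not tight, their duals are 0.
From A_Bᵀ y = c: 4·y_mill time + 2·y_inspection = 21; 5·y_mill time + 1·y_inspection = 21.
Solving: y_mill time = 3.5, y_inspection = 3.5.
Shadow price of inspection = 3.5.

3.5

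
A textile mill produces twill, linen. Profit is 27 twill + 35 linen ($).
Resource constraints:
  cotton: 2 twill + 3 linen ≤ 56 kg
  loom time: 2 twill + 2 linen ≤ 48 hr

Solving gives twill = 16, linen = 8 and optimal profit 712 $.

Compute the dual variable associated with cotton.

At the optimum: cotton uses 56 of 56 (binding); loom time uses 48 of 48 (binding).
The binding rows give the dual system: 2·y_cotton + 2·y_loom time = 27 and 3·y_cotton + 2·y_loom time = 35.
Solving: y_cotton = 8, y_loom time = 5.5.
Shadow price of cotton = 8.

8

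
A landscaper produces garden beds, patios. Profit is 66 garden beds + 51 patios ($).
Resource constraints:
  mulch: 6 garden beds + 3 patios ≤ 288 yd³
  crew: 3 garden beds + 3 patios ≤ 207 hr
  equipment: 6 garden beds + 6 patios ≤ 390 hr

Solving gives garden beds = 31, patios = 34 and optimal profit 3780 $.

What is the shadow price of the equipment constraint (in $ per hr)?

6

At the optimum: mulch uses 288 of 288 (binding); crew uses 195 of 207 (slack = 12); equipment uses 390 of 390 (binding).
Since crew is not tight, its dual is 0.
The binding rows give the dual system: 6·y_mulch + 6·y_equipment = 66 and 3·y_mulch + 6·y_equipment = 51.
This yields shadow prices y_mulch = 5, y_equipment = 6.
Shadow price of equipment = 6.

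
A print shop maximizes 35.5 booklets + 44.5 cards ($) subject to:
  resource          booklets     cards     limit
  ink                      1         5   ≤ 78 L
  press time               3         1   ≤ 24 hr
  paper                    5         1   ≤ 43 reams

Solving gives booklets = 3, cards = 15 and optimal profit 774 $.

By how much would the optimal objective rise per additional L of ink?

7

At the optimum: ink uses 78 of 78 (binding); press time uses 24 of 24 (binding); paper uses 30 of 43 (slack = 13).
By complementary slackness, y = 0 for the non-binding constraint.
From A_Bᵀ y = c: 1·y_ink + 3·y_press time = 35.5; 5·y_ink + 1·y_press time = 44.5.
Solving: y_ink = 7, y_press time = 9.5.
Shadow price of ink = 7.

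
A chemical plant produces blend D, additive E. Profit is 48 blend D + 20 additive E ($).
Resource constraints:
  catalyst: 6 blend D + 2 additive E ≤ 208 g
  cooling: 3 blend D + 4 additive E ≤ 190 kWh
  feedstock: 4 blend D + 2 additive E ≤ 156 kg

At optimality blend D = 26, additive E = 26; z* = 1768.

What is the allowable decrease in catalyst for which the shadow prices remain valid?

3.2

Binding constraints: catalyst, feedstock. The basis is B = [[6,2],[4,2]] with det 4.
Per unit decrease in catalyst, x* moves by d = (-0.5, 1).
The basis stays optimal until cooling becomes binding; allowable decrease = 3.2 g.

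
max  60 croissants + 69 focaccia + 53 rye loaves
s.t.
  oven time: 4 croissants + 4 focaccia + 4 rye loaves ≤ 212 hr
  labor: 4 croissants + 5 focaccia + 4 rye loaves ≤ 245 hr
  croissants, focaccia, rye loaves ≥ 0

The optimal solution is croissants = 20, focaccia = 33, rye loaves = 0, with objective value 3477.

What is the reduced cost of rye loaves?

At the optimum: oven time uses 212 of 212 (binding); labor uses 245 of 245 (binding).
The binding rows give the dual system: 4·y_oven time + 4·y_labor = 60 and 4·y_oven time + 5·y_labor = 69.
Solving: y_oven time = 6, y_labor = 9.
Reduced cost of rye loaves: c₃ − yᵀa₃ = 53 − (6·4 + 9·4) = 53 − 60 = -7.

-7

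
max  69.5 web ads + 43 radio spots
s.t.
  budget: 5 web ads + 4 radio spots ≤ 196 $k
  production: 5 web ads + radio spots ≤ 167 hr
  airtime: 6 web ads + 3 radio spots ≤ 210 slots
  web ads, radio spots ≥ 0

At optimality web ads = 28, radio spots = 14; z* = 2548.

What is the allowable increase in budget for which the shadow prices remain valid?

84

Binding constraints: budget, airtime. The basis is B = [[5,4],[6,3]] with det -9.
Per unit increase in budget, x* moves by d = (-0.3333, 0.6667).
The basis stays optimal until web ads reaches 0; allowable increase = 84 $k.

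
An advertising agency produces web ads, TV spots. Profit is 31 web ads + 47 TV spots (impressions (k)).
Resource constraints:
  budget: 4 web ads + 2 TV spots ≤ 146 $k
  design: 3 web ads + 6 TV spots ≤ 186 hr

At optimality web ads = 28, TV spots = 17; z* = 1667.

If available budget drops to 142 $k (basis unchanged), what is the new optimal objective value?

Both budget and design are binding at x*.
The binding rows give the dual system: 4·y_budget + 3·y_design = 31 and 2·y_budget + 6·y_design = 47.
→ y_budget = 2.5 and y_design = 7.
Δz = y_budget·Δb = 2.5 × (-4) = -10, so new z* = 1667 − 10 = 1657.

1657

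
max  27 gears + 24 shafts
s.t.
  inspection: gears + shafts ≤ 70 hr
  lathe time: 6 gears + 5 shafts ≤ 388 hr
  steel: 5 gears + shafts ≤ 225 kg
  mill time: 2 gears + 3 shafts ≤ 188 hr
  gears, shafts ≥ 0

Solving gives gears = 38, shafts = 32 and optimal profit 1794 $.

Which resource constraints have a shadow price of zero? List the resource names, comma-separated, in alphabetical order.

inspection: 70/70 (binding)
lathe time: 388/388 (binding)
steel: 222/225 (slack 3)
mill time: 172/188 (slack 16)
By complementary slackness, a constraint with positive slack has shadow price 0 → mill time, steel.

mill time, steel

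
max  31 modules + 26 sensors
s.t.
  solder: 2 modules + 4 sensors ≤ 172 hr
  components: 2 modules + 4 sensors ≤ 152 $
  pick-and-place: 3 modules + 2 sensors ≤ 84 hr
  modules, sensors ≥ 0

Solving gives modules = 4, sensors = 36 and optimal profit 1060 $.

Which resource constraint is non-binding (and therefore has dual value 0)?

solder: 152/172 (slack 20)
components: 152/152 (binding)
pick-and-place: 84/84 (binding)
By complementary slackness, a constraint with positive slack has shadow price 0 → solder.

solder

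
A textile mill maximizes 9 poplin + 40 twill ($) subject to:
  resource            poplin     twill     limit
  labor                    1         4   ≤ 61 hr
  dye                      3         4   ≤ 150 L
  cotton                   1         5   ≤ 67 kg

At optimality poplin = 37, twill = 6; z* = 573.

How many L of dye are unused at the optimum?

15

dye used = 3·37 + 4·6 = 135; slack = 150 − 135 = 15.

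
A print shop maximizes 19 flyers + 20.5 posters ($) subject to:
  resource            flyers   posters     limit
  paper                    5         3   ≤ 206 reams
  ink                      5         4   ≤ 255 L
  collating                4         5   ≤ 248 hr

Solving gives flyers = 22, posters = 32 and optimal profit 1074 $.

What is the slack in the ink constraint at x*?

17

ink used = 5·22 + 4·32 = 238; slack = 255 − 238 = 17.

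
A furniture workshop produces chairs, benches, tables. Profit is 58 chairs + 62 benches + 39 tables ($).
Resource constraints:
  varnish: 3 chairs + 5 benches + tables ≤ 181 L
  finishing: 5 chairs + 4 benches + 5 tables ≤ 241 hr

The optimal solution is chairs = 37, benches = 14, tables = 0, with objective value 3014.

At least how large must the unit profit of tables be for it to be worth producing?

46

Both varnish and finishing are binding at x*.
The binding rows give the dual system: 3·y_varnish + 5·y_finishing = 58 and 5·y_varnish + 4·y_finishing = 62.
This yields shadow prices y_varnish = 6, y_finishing = 8.
tables enters the basis when its profit ≥ yᵀa₃ = 6·1 + 8·5 = 46.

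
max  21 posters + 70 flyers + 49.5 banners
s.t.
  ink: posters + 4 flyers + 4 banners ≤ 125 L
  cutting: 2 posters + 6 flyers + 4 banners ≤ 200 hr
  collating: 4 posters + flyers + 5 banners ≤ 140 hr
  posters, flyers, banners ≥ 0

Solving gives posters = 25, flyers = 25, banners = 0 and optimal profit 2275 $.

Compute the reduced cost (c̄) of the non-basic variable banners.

Check each constraint at x*: ink 125/125 (tight); cutting 200/200 (tight); collating 125/140 (slack 15).
Since collating is not tight, its dual is 0.
Dual feasibility on the basic columns requires 1·y_ink + 2·y_cutting = 21, 4·y_ink + 6·y_cutting = 70.
→ y_ink = 7 and y_cutting = 7.
Reduced cost of banners: c₃ − yᵀa₃ = 49.5 − (7·4 + 7·4) = 49.5 − 56 = -6.5.

-6.5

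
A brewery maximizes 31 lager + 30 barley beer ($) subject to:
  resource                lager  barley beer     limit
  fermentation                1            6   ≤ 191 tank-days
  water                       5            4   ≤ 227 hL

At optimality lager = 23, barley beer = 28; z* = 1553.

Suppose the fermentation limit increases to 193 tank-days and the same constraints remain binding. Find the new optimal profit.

Both fermentation and water are binding at x*.
The binding rows give the dual system: 1·y_fermentation + 5·y_water = 31 and 6·y_fermentation + 4·y_water = 30.
This yields shadow prices y_fermentation = 1, y_water = 6.
Δz = y_fermentation·Δb = 1 × (2) = 2, so new z* = 1553 + 2 = 1555.

1555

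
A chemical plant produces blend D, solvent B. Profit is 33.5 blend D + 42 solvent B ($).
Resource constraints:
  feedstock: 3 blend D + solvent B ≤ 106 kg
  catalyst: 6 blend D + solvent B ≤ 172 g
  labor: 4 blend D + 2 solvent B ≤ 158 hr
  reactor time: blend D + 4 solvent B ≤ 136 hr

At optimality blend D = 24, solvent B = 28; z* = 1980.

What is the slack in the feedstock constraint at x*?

feedstock used = 3·24 + 1·28 = 100; slack = 106 − 100 = 6.

6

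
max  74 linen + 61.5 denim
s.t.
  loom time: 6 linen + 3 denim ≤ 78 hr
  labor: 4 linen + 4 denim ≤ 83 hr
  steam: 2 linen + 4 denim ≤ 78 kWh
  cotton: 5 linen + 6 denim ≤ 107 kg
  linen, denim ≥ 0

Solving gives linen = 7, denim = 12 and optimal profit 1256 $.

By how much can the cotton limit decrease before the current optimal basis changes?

Binding constraints: loom time, cotton. The basis is B = [[6,3],[5,6]] with det 21.
Per unit decrease in cotton, x* moves by d = (0.1429, -0.2857).
The basis stays optimal until denim reaches 0; allowable decrease = 42 kg.

42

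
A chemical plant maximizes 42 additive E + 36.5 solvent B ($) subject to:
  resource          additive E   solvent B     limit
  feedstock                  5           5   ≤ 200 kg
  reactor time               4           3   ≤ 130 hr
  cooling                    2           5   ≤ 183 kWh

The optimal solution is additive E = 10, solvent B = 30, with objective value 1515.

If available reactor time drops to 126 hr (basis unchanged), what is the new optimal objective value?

Binding: feedstock and reactor time. Non-binding: cooling (13 unused).
By complementary slackness, y = 0 for the non-binding constraint.
Dual feasibility on the basic columns requires 5·y_feedstock + 4·y_reactor time = 42, 5·y_feedstock + 3·y_reactor time = 36.5.
This yields shadow prices y_feedstock = 4, y_reactor time = 5.5.
Δz = y_reactor time·Δb = 5.5 × (-4) = -22, so new z* = 1515 − 22 = 1493.

1493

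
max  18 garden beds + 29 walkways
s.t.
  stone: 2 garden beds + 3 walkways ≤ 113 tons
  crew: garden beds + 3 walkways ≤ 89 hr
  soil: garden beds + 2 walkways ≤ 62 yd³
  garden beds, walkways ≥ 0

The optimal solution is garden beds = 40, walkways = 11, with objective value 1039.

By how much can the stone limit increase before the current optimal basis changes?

Binding constraints: stone, soil. The basis is B = [[2,3],[1,2]] with det 1.
Per unit increase in stone, x* moves by d = (2, -1).
The basis stays optimal until walkways reaches 0; allowable increase = 11 tons.

11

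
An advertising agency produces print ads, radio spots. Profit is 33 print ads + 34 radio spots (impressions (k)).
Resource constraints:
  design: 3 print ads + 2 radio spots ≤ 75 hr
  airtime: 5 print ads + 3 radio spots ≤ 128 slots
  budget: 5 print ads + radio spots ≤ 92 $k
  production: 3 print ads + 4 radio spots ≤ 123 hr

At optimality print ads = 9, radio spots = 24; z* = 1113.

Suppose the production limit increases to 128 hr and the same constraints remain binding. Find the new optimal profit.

1143

Check each constraint at x*: design 75/75 (tight); airtime 117/128 (slack 11); budget 69/92 (slack 23); production 123/123 (tight).
Since airtime, budget are not tight, their duals are 0.
Dual feasibility on the basic columns requires 3·y_design + 3·y_production = 33, 2·y_design + 4·y_production = 34.
This yields shadow prices y_design = 5, y_production = 6.
Δz = y_production·Δb = 6 × (5) = 30, so new z* = 1113 + 30 = 1143.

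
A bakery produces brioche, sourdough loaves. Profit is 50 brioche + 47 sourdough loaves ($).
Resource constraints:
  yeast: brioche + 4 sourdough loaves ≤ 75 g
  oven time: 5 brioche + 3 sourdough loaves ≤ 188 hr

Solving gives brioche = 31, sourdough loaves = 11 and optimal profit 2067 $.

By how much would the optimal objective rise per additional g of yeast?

Check each constraint at x*: yeast 75/75 (tight); oven time 188/188 (tight).
From A_Bᵀ y = c: 1·y_yeast + 5·y_oven time = 50; 4·y_yeast + 3·y_oven time = 47.
Solving: y_yeast = 5, y_oven time = 9.
Shadow price of yeast = 5.

5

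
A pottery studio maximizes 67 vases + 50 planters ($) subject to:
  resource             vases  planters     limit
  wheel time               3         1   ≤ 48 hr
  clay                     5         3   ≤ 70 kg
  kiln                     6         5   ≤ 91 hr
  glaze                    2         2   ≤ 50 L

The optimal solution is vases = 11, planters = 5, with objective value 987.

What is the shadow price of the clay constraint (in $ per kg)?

5

Binding: clay and kiln. Non-binding: wheel time (10 unused), glaze (18 unused).
By complementary slackness, y = 0 for the non-binding constraints.
From A_Bᵀ y = c: 5·y_clay + 6·y_kiln = 67; 3·y_clay + 5·y_kiln = 50.
→ y_clay = 5 and y_kiln = 7.
Shadow price of clay = 5.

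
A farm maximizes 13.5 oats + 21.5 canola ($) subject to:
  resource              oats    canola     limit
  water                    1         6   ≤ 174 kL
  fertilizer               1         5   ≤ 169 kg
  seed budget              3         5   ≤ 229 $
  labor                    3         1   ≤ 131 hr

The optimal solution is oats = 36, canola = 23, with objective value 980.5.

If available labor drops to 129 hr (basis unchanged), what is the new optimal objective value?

973.5

Check each constraint at x*: water 174/174 (tight); fertilizer 151/169 (slack 18); seed budget 223/229 (slack 6); labor 131/131 (tight).
By complementary slackness, y = 0 for the non-binding constraints.
From A_Bᵀ y = c: 1·y_water + 3·y_labor = 13.5; 6·y_water + 1·y_labor = 21.5.
→ y_water = 3 and y_labor = 3.5.
Δz = y_labor·Δb = 3.5 × (-2) = -7, so new z* = 980.5 − 7 = 973.5.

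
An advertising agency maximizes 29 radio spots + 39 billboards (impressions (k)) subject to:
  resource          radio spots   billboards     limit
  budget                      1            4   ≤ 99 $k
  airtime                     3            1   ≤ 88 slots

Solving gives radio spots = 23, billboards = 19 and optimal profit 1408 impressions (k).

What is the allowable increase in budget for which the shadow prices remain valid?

253

Binding constraints: budget, airtime. The basis is B = [[1,4],[3,1]] with det -11.
Per unit increase in budget, x* moves by d = (-0.0909, 0.2727).
The basis stays optimal until radio spots reaches 0; allowable increase = 253 $k.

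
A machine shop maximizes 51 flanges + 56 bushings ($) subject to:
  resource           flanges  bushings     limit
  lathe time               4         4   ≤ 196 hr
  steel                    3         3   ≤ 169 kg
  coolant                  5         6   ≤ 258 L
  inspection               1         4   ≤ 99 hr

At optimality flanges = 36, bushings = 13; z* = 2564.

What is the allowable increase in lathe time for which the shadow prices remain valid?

Binding constraints: lathe time, coolant. The basis is B = [[4,4],[5,6]] with det 4.
Per unit increase in lathe time, x* moves by d = (1.5, -1.25).
The basis stays optimal until bushings reaches 0; allowable increase = 10.4 hr.

10.4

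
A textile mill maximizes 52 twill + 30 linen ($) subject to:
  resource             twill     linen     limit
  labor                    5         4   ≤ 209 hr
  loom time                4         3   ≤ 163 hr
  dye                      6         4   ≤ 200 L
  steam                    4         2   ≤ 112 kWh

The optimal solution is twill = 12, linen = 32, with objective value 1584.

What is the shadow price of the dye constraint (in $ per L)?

Binding: dye and steam. Non-binding: labor (21 unused), loom time (19 unused).
By complementary slackness, y = 0 for the non-binding constraints.
Dual feasibility on the basic columns requires 6·y_dye + 4·y_steam = 52, 4·y_dye + 2·y_steam = 30.
→ y_dye = 4 and y_steam = 7.
Shadow price of dye = 4.

4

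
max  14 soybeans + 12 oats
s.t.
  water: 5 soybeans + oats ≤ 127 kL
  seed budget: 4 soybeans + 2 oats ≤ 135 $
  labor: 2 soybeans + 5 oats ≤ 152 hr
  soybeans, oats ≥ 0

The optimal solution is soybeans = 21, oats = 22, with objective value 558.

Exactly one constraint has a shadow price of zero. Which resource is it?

seed budget

water: 127/127 (binding)
seed budget: 128/135 (slack 7)
labor: 152/152 (binding)
By complementary slackness, a constraint with positive slack has shadow price 0 → seed budget.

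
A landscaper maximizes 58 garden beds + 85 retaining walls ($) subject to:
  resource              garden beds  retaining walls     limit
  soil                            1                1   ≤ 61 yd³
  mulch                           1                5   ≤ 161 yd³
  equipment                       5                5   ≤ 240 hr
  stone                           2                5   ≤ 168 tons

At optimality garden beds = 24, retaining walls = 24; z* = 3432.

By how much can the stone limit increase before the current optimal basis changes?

12.75

Binding constraints: equipment, stone. The basis is B = [[5,5],[2,5]] with det 15.
Per unit increase in stone, x* moves by d = (-0.3333, 0.3333).
The basis stays optimal until mulch becomes binding; allowable increase = 12.75 tons.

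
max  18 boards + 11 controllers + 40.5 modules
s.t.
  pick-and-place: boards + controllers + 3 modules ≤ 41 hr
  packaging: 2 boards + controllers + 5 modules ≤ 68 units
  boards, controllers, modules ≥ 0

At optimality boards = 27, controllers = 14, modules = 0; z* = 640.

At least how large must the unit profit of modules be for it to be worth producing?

Both pick-and-place and packaging are binding at x*.
From A_Bᵀ y = c: 1·y_pick-and-place + 2·y_packaging = 18; 1·y_pick-and-place + 1·y_packaging = 11.
Solving: y_pick-and-place = 4, y_packaging = 7.
modules enters the basis when its profit ≥ yᵀa₃ = 4·3 + 7·5 = 47.

47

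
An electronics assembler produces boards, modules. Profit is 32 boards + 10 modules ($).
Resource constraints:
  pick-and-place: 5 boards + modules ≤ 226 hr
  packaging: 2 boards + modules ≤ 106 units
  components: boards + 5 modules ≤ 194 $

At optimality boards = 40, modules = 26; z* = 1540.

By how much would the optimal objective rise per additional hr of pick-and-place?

Binding: pick-and-place and packaging. Non-binding: components (24 unused).
Slack constraints have shadow price 0 (complementary slackness).
The binding rows give the dual system: 5·y_pick-and-place + 2·y_packaging = 32 and 1·y_pick-and-place + 1·y_packaging = 10.
This yields shadow prices y_pick-and-place = 4, y_packaging = 6.
Shadow price of pick-and-place = 4.

4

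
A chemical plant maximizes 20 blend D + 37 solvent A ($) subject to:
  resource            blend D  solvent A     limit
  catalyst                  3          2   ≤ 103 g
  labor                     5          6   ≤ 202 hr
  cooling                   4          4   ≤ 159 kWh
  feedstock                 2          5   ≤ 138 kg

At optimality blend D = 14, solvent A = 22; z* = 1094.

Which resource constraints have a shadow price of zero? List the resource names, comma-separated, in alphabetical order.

catalyst: 86/103 (slack 17)
labor: 202/202 (binding)
cooling: 144/159 (slack 15)
feedstock: 138/138 (binding)
By complementary slackness, a constraint with positive slack has shadow price 0 → catalyst, cooling.

catalyst, cooling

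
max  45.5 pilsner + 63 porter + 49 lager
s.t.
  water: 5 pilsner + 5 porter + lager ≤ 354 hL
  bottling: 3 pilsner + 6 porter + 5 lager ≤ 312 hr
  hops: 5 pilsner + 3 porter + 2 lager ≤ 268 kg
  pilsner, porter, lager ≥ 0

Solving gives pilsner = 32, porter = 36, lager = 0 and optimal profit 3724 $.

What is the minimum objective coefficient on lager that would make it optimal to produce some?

Binding: bottling and hops. Non-binding: water (14 unused).
By complementary slackness, y = 0 for the non-binding constraint.
From A_Bᵀ y = c: 3·y_bottling + 5·y_hops = 45.5; 6·y_bottling + 3·y_hops = 63.
Solving: y_bottling = 8.5, y_hops = 4.
lager enters the basis when its profit ≥ yᵀa₃ = 8.5·5 + 4·2 = 50.5.

50.5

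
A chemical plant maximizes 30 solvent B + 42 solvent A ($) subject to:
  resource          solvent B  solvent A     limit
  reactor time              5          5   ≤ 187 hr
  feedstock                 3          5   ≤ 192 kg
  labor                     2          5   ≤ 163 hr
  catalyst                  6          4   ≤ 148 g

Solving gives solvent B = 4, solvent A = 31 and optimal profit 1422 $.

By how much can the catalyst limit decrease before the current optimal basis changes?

17.6

Binding constraints: labor, catalyst. The basis is B = [[2,5],[6,4]] with det -22.
Per unit decrease in catalyst, x* moves by d = (-0.2273, 0.0909).
The basis stays optimal until solvent B reaches 0; allowable decrease = 17.6 g.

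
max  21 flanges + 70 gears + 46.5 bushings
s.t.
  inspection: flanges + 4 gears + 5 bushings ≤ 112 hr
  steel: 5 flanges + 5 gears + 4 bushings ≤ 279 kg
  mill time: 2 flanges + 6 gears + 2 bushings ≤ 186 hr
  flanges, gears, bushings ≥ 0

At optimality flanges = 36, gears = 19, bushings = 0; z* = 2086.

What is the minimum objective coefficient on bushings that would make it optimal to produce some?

At the optimum: inspection uses 112 of 112 (binding); steel uses 275 of 279 (slack = 4); mill time uses 186 of 186 (binding).
By complementary slackness, y = 0 for the non-binding constraint.
From A_Bᵀ y = c: 1·y_inspection + 2·y_mill time = 21; 4·y_inspection + 6·y_mill time = 70.
→ y_inspection = 7 and y_mill time = 7.
bushings enters the basis when its profit ≥ yᵀa₃ = 7·5 + 7·2 = 49.

49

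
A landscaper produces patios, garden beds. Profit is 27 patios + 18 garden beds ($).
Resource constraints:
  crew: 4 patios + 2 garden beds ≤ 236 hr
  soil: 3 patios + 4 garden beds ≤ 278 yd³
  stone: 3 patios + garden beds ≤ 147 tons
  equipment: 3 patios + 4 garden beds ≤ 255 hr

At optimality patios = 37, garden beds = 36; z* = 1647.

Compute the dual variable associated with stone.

6

Binding: stone and equipment. Non-binding: crew (16 unused), soil (23 unused).
Since crew, soil are not tight, their duals are 0.
Dual feasibility on the basic columns requires 3·y_stone + 3·y_equipment = 27, 1·y_stone + 4·y_equipment = 18.
→ y_stone = 6 and y_equipment = 3.
Shadow price of stone = 6.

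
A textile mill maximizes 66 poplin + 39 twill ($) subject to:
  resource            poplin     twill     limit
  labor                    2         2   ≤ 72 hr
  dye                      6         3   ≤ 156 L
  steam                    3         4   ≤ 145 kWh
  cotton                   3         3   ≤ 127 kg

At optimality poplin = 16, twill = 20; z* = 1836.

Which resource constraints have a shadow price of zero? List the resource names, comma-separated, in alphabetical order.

cotton, steam

labor: 72/72 (binding)
dye: 156/156 (binding)
steam: 128/145 (slack 17)
cotton: 108/127 (slack 19)
By complementary slackness, a constraint with positive slack has shadow price 0 → cotton, steam.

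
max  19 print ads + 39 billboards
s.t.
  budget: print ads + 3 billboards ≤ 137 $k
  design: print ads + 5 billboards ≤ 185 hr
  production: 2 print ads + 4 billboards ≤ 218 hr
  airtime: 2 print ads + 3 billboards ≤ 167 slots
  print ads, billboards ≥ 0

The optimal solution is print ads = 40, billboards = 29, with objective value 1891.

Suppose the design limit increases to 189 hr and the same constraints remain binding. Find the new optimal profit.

Check each constraint at x*: budget 127/137 (slack 10); design 185/185 (tight); production 196/218 (slack 22); airtime 167/167 (tight).
Since budget, production are not tight, their duals are 0.
The binding rows give the dual system: 1·y_design + 2·y_airtime = 19 and 5·y_design + 3·y_airtime = 39.
Solving: y_design = 3, y_airtime = 8.
Δz = y_design·Δb = 3 × (4) = 12, so new z* = 1891 + 12 = 1903.

1903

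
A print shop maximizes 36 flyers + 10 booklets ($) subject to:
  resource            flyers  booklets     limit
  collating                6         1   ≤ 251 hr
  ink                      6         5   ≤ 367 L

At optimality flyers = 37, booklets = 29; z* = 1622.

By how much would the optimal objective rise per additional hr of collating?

5

Check each constraint at x*: collating 251/251 (tight); ink 367/367 (tight).
From A_Bᵀ y = c: 6·y_collating + 6·y_ink = 36; 1·y_collating + 5·y_ink = 10.
→ y_collating = 5 and y_ink = 1.
Shadow price of collating = 5.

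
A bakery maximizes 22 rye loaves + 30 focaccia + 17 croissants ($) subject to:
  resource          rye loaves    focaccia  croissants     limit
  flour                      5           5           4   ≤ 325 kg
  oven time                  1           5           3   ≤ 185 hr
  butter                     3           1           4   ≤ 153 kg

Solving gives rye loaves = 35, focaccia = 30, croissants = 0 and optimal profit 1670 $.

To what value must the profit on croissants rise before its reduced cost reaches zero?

At the optimum: flour uses 325 of 325 (binding); oven time uses 185 of 185 (binding); butter uses 135 of 153 (slack = 18).
Slack constraints have shadow price 0 (complementary slackness).
The binding rows give the dual system: 5·y_flour + 1·y_oven time = 22 and 5·y_flour + 5·y_oven time = 30.
This yields shadow prices y_flour = 4, y_oven time = 2.
croissants enters the basis when its profit ≥ yᵀa₃ = 4·4 + 2·3 = 22.

22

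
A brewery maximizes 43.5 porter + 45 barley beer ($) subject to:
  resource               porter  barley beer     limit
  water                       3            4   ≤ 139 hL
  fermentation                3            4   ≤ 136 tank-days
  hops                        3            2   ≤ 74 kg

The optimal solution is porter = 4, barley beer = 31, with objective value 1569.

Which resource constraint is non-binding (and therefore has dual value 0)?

water: 136/139 (slack 3)
fermentation: 136/136 (binding)
hops: 74/74 (binding)
By complementary slackness, a constraint with positive slack has shadow price 0 → water.

water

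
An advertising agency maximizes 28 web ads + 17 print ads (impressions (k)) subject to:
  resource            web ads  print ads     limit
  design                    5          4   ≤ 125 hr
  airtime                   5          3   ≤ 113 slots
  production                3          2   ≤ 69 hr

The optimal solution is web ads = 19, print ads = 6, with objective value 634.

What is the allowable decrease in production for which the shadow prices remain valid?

Binding constraints: airtime, production. The basis is B = [[5,3],[3,2]] with det 1.
Per unit decrease in production, x* moves by d = (3, -5).
The basis stays optimal until print ads reaches 0; allowable decrease = 1.2 hr.

1.2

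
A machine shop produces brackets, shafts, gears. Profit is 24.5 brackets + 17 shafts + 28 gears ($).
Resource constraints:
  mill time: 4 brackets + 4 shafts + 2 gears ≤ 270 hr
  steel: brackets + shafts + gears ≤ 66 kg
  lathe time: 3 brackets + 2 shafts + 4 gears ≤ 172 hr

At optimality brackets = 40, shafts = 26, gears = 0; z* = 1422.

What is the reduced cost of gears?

-4

At the optimum: mill time uses 264 of 270 (slack = 6); steel uses 66 of 66 (binding); lathe time uses 172 of 172 (binding).
Slack constraints have shadow price 0 (complementary slackness).
Dual feasibility on the basic columns requires 1·y_steel + 3·y_lathe time = 24.5, 1·y_steel + 2·y_lathe time = 17.
→ y_steel = 2 and y_lathe time = 7.5.
Reduced cost of gears: c₃ − yᵀa₃ = 28 − (2·1 + 7.5·4) = 28 − 32 = -4.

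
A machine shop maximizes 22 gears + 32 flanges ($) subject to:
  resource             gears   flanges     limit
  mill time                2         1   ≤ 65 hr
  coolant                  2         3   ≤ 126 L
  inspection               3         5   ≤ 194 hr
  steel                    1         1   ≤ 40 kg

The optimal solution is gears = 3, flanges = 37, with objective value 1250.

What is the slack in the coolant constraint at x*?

coolant used = 2·3 + 3·37 = 117; slack = 126 − 117 = 9.

9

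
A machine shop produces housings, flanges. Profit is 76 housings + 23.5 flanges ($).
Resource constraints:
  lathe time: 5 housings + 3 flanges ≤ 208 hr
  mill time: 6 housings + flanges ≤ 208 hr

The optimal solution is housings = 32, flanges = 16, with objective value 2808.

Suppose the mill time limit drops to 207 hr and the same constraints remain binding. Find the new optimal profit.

2799.5

Check each constraint at x*: lathe time 208/208 (tight); mill time 208/208 (tight).
Dual feasibility on the basic columns requires 5·y_lathe time + 6·y_mill time = 76, 3·y_lathe time + 1·y_mill time = 23.5.
Solving: y_lathe time = 5, y_mill time = 8.5.
Δz = y_mill time·Δb = 8.5 × (-1) = -8.5, so new z* = 2808 − 8.5 = 2799.5.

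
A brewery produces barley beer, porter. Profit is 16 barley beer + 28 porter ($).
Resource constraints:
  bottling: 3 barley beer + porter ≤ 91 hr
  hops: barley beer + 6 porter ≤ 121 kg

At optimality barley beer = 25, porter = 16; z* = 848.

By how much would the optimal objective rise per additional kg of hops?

At the optimum: bottling uses 91 of 91 (binding); hops uses 121 of 121 (binding).
From A_Bᵀ y = c: 3·y_bottling + 1·y_hops = 16; 1·y_bottling + 6·y_hops = 28.
This yields shadow prices y_bottling = 4, y_hops = 4.
Shadow price of hops = 4.

4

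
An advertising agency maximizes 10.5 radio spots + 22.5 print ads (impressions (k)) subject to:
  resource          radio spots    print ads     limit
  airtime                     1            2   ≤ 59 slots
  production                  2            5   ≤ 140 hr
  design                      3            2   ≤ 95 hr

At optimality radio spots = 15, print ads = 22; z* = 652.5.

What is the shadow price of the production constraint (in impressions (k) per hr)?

At the optimum: airtime uses 59 of 59 (binding); production uses 140 of 140 (binding); design uses 89 of 95 (slack = 6).
Since design is not tight, its dual is 0.
From A_Bᵀ y = c: 1·y_airtime + 2·y_production = 10.5; 2·y_airtime + 5·y_production = 22.5.
This yields shadow prices y_airtime = 7.5, y_production = 1.5.
Shadow price of production = 1.5.

1.5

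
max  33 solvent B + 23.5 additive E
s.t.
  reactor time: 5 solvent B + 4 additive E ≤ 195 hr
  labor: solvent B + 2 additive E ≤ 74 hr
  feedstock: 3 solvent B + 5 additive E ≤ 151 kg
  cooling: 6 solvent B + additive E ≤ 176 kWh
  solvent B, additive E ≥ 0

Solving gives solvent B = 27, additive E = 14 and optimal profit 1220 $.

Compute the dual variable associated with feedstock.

At the optimum: reactor time uses 191 of 195 (slack = 4); labor uses 55 of 74 (slack = 19); feedstock uses 151 of 151 (binding); cooling uses 176 of 176 (binding).
Slack constraints have shadow price 0 (complementary slackness).
Dual feasibility on the basic columns requires 3·y_feedstock + 6·y_cooling = 33, 5·y_feedstock + 1·y_cooling = 23.5.
Solving: y_feedstock = 4, y_cooling = 3.5.
Shadow price of feedstock = 4.

4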